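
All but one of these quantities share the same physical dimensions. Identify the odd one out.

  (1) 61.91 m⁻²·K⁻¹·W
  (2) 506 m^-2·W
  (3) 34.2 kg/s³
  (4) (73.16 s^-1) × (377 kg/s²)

(1)

In SI base units:
  (1) W·m⁻²·K⁻¹ = J·s⁻¹·m⁻²·K⁻¹ = kg·s⁻³·K⁻¹
  (2) W·m⁻² = J·s⁻¹·m⁻² = kg·s⁻³
  (3) kg·s⁻³
  (4) [s⁻¹] · [kg·s⁻²] = kg·s⁻³
All reduce to kg·s⁻³ except (1), which is kg·s⁻³·K⁻¹.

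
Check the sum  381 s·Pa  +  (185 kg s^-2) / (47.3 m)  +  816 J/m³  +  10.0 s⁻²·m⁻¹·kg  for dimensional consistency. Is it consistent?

Expand each in SI base units:
  381 s·Pa:  Pa·s = N·m⁻²·s = kg·m⁻¹·s⁻¹
  (185 kg s^-2) / (47.3 m):  [kg·s⁻²] / [m] = kg·m⁻¹·s⁻²
  816 J/m³:  J·m⁻³ = N·m·m⁻³ = kg·m⁻¹·s⁻²
  10.0 s⁻²·m⁻¹·kg:  kg·m⁻¹·s⁻²
The terms do not share a single dimension (kg·m⁻¹·s⁻² vs kg·m⁻¹·s⁻¹).

No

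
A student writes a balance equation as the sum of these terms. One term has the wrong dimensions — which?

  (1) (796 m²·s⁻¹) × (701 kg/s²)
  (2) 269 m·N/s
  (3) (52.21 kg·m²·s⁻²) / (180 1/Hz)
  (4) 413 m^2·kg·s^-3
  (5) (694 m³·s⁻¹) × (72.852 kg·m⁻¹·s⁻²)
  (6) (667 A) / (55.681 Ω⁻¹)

(6)

In SI base units:
  (1) [m²·s⁻¹] · [kg·s⁻²] = kg·m²·s⁻³
  (2) N·m·s⁻¹ = kg·m·s⁻²·m·s⁻¹ = kg·m²·s⁻³
  (3) [kg·m²·s⁻²] / [s] = kg·m²·s⁻³
  (4) kg·m²·s⁻³
  (5) [m³·s⁻¹] · [kg·m⁻¹·s⁻²] = kg·m²·s⁻³
  (6) [A] / [kg⁻¹·m⁻²·s³·A²] = kg·m²·s⁻³·A⁻¹
All reduce to kg·m²·s⁻³ except (6), which is kg·m²·s⁻³·A⁻¹.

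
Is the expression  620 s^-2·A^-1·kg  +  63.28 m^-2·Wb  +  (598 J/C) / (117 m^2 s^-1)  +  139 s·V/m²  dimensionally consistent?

Yes

Work out the base dimensions of each:
  620 s^-2·A^-1·kg:  kg·s⁻²·A⁻¹
  63.28 m^-2·Wb:  Wb·m⁻² = V·s·m⁻² = kg·s⁻²·A⁻¹
  (598 J/C) / (117 m^2 s^-1):  [kg·m²·s⁻³·A⁻¹] / [m²·s⁻¹] = kg·s⁻²·A⁻¹
  139 s·V/m²:  V·s·m⁻² = J·C⁻¹·s·m⁻² = kg·s⁻²·A⁻¹
Every term reduces to kg·s⁻²·A⁻¹.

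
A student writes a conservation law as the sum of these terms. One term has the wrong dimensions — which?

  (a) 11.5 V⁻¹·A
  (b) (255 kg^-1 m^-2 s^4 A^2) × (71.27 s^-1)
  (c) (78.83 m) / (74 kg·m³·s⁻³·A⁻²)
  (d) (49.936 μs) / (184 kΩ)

Reduce each to base SI dimensions:
  (a) A·V⁻¹ = A·(J·C⁻¹)⁻¹ = kg⁻¹·m⁻²·s³·A²
  (b) [kg⁻¹·m⁻²·s⁴·A²] · [s⁻¹] = kg⁻¹·m⁻²·s³·A²
  (c) [m] / [kg·m³·s⁻³·A⁻²] = kg⁻¹·m⁻²·s³·A²
  (d) [s] / [kg·m²·s⁻³·A⁻²] = kg⁻¹·m⁻²·s⁴·A²
All reduce to kg⁻¹·m⁻²·s³·A² except (d), which is kg⁻¹·m⁻²·s⁴·A².

(d)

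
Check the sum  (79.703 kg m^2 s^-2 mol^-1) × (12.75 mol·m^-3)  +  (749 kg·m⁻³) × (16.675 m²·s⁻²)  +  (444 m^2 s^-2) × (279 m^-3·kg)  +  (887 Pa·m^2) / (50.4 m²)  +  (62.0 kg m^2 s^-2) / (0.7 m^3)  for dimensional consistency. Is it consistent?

Expand each in SI base units:
  (79.703 kg m^2 s^-2 mol^-1) × (12.75 mol·m^-3):  [kg·m²·s⁻²·mol⁻¹] · [m⁻³·mol] = kg·m⁻¹·s⁻²
  (749 kg·m⁻³) × (16.675 m²·s⁻²):  [kg·m⁻³] · [m²·s⁻²] = kg·m⁻¹·s⁻²
  (444 m^2 s^-2) × (279 m^-3·kg):  [m²·s⁻²] · [kg·m⁻³] = kg·m⁻¹·s⁻²
  (887 Pa·m^2) / (50.4 m²):  [kg·m·s⁻²] / [m²] = kg·m⁻¹·s⁻²
  (62.0 kg m^2 s^-2) / (0.7 m^3):  [kg·m²·s⁻²] / [m³] = kg·m⁻¹·s⁻²
Every term reduces to kg·m⁻¹·s⁻².

Yes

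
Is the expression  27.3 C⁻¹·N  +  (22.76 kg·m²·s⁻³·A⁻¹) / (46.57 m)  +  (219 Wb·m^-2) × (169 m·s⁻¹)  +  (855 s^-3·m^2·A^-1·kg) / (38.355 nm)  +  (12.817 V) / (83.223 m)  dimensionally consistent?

Work out the base dimensions of each:
  27.3 C⁻¹·N:  N·C⁻¹ = kg·m·s⁻²·(s·A)⁻¹ = kg·m·s⁻³·A⁻¹
  (22.76 kg·m²·s⁻³·A⁻¹) / (46.57 m):  [kg·m²·s⁻³·A⁻¹] / [m] = kg·m·s⁻³·A⁻¹
  (219 Wb·m^-2) × (169 m·s⁻¹):  [kg·s⁻²·A⁻¹] · [m·s⁻¹] = kg·m·s⁻³·A⁻¹
  (855 s^-3·m^2·A^-1·kg) / (38.355 nm):  [kg·m²·s⁻³·A⁻¹] / [m] = kg·m·s⁻³·A⁻¹
  (12.817 V) / (83.223 m):  [kg·m²·s⁻³·A⁻¹] / [m] = kg·m·s⁻³·A⁻¹
Every term reduces to kg·m·s⁻³·A⁻¹.

Yes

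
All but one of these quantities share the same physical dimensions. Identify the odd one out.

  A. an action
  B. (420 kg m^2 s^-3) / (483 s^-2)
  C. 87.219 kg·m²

C.

Work out the base dimensions of each:
  A. [action] = kg·m²·s⁻¹
  B. [kg·m²·s⁻³] / [s⁻²] = kg·m²·s⁻¹
  C. kg·m²
All reduce to kg·m²·s⁻¹ except C., which is kg·m².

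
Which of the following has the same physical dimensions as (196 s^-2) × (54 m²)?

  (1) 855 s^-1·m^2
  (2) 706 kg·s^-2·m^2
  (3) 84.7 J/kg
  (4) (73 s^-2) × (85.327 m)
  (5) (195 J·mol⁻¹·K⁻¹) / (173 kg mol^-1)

Reference: [s⁻²] · [m²] = m²·s⁻².
Each option:
  (1) m²·s⁻¹
  (2) kg·m²·s⁻²
  (3) J·kg⁻¹ = N·m·kg⁻¹ = m²·s⁻²  ← same
  (4) [s⁻²] · [m] = m·s⁻²
  (5) [kg·m²·s⁻²·K⁻¹·mol⁻¹] / [kg·mol⁻¹] = m²·s⁻²·K⁻¹
Only (3) matches m²·s⁻².

(3)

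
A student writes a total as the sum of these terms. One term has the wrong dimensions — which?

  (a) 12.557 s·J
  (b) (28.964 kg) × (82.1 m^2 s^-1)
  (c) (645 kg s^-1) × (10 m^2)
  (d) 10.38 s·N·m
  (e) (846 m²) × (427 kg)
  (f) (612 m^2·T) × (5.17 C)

Dimensions:
  (a) J·s = N·m·s = kg·m²·s⁻¹
  (b) [kg] · [m²·s⁻¹] = kg·m²·s⁻¹
  (c) [kg·s⁻¹] · [m²] = kg·m²·s⁻¹
  (d) N·m·s = kg·m·s⁻²·m·s = kg·m²·s⁻¹
  (e) [m²] · [kg] = kg·m²
  (f) [kg·m²·s⁻²·A⁻¹] · [s·A] = kg·m²·s⁻¹
All reduce to kg·m²·s⁻¹ except (e), which is kg·m².

(e)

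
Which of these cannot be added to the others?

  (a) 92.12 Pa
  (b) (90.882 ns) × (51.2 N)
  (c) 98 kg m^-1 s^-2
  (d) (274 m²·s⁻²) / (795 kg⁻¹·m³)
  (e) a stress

In SI base units:
  (a) Pa = N·m⁻² = kg·m⁻¹·s⁻²
  (b) [s] · [kg·m·s⁻²] = kg·m·s⁻¹
  (c) kg·m⁻¹·s⁻²
  (d) [m²·s⁻²] / [kg⁻¹·m³] = kg·m⁻¹·s⁻²
  (e) [stress] = kg·m⁻¹·s⁻²
All reduce to kg·m⁻¹·s⁻² except (b), which is kg·m·s⁻¹.

(b)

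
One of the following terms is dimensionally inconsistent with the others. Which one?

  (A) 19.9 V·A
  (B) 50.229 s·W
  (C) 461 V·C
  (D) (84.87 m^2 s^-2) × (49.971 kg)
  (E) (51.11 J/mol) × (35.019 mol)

(A)

In SI base units:
  (A) V·A = J·C⁻¹·A = kg·m²·s⁻³
  (B) W·s = J·s⁻¹·s = kg·m²·s⁻²
  (C) C·V = s·A·J·C⁻¹ = kg·m²·s⁻²
  (D) [m²·s⁻²] · [kg] = kg·m²·s⁻²
  (E) [kg·m²·s⁻²·mol⁻¹] · [mol] = kg·m²·s⁻²
All reduce to kg·m²·s⁻² except (A), which is kg·m²·s⁻³.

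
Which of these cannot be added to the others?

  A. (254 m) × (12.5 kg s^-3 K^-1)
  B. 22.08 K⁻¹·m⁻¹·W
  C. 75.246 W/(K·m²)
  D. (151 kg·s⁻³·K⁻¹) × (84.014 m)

C.

Expand each in SI base units:
  A. [m] · [kg·s⁻³·K⁻¹] = kg·m·s⁻³·K⁻¹
  B. W·m⁻¹·K⁻¹ = J·s⁻¹·m⁻¹·K⁻¹ = kg·m·s⁻³·K⁻¹
  C. W·m⁻²·K⁻¹ = J·s⁻¹·m⁻²·K⁻¹ = kg·s⁻³·K⁻¹
  D. [kg·s⁻³·K⁻¹] · [m] = kg·m·s⁻³·K⁻¹
All reduce to kg·m·s⁻³·K⁻¹ except C., which is kg·s⁻³·K⁻¹.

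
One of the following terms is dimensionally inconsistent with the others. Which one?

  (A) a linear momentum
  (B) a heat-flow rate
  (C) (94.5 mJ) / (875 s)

(A)

Reduce each to base SI dimensions:
  (A) [linear momentum] = kg·m·s⁻¹
  (B) [heat-flow rate] = kg·m²·s⁻³
  (C) [kg·m²·s⁻²] / [s] = kg·m²·s⁻³
All reduce to kg·m²·s⁻³ except (A), which is kg·m·s⁻¹.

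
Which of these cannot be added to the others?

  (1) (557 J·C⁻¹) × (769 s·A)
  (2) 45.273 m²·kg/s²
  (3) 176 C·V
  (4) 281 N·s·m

Work out the base dimensions of each:
  (1) [kg·m²·s⁻³·A⁻¹] · [s·A] = kg·m²·s⁻²
  (2) kg·m²·s⁻²
  (3) C·V = s·A·J·C⁻¹ = kg·m²·s⁻²
  (4) N·m·s = kg·m·s⁻²·m·s = kg·m²·s⁻¹
All reduce to kg·m²·s⁻² except (4), which is kg·m²·s⁻¹.

(4)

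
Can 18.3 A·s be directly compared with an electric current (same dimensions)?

Dimensions:
  18.3 A·s:  A·s = s·A
  an electric current:  [electric current] = A
s·A ≠ A, so they cannot be added.

No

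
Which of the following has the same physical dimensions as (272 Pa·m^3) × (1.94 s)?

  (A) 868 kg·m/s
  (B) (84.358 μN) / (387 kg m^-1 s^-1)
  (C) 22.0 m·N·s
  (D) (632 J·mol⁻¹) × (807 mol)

Reference: [kg·m²·s⁻²] · [s] = kg·m²·s⁻¹.
Each option:
  (A) kg·m·s⁻¹
  (B) [kg·m·s⁻²] / [kg·m⁻¹·s⁻¹] = m²·s⁻¹
  (C) N·m·s = kg·m·s⁻²·m·s = kg·m²·s⁻¹  ← same
  (D) [kg·m²·s⁻²·mol⁻¹] · [mol] = kg·m²·s⁻²
Only (C) matches kg·m²·s⁻¹.

(C)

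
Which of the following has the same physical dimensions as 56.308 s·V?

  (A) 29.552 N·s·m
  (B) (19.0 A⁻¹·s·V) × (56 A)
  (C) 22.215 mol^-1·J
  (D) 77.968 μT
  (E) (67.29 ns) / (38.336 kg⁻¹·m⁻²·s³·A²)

(B)

Reference: V·s = J·C⁻¹·s = kg·m²·s⁻²·A⁻¹.
Each option:
  (A) N·m·s = kg·m·s⁻²·m·s = kg·m²·s⁻¹
  (B) [kg·m²·s⁻²·A⁻²] · [A] = kg·m²·s⁻²·A⁻¹  ← same
  (C) J·mol⁻¹ = N·m·mol⁻¹ = kg·m²·s⁻²·mol⁻¹
  (D) T = Wb·m⁻² = kg·s⁻²·A⁻¹
  (E) [s] / [kg⁻¹·m⁻²·s³·A²] = kg·m²·s⁻²·A⁻²
Only (B) matches kg·m²·s⁻²·A⁻¹.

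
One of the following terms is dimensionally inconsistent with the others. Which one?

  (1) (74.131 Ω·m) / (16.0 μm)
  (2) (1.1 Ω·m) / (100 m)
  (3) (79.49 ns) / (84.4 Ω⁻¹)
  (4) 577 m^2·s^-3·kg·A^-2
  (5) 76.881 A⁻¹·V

Reduce each to base SI dimensions:
  (1) [kg·m³·s⁻³·A⁻²] / [m] = kg·m²·s⁻³·A⁻²
  (2) [kg·m³·s⁻³·A⁻²] / [m] = kg·m²·s⁻³·A⁻²
  (3) [s] / [kg⁻¹·m⁻²·s³·A²] = kg·m²·s⁻²·A⁻²
  (4) kg·m²·s⁻³·A⁻²
  (5) V·A⁻¹ = J·C⁻¹·A⁻¹ = kg·m²·s⁻³·A⁻²
All reduce to kg·m²·s⁻³·A⁻² except (3), which is kg·m²·s⁻²·A⁻².

(3)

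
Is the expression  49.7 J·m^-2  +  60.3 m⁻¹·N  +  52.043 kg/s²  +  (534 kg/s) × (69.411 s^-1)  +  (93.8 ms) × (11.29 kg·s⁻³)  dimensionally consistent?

Work out the base dimensions of each:
  49.7 J·m^-2:  J·m⁻² = N·m·m⁻² = kg·s⁻²
  60.3 m⁻¹·N:  N·m⁻¹ = kg·m·s⁻²·m⁻¹ = kg·s⁻²
  52.043 kg/s²:  kg·s⁻²
  (534 kg/s) × (69.411 s^-1):  [kg·s⁻¹] · [s⁻¹] = kg·s⁻²
  (93.8 ms) × (11.29 kg·s⁻³):  [s] · [kg·s⁻³] = kg·s⁻²
Every term reduces to kg·s⁻².

Yes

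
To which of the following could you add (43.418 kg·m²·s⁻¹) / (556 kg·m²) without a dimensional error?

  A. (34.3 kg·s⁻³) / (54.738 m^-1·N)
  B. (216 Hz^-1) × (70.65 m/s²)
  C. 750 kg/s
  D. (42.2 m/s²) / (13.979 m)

Reference: [kg·m²·s⁻¹] / [kg·m²] = s⁻¹.
Each option:
  A. [kg·s⁻³] / [kg·s⁻²] = s⁻¹  ← same
  B. [s] · [m·s⁻²] = m·s⁻¹
  C. kg·s⁻¹
  D. [m·s⁻²] / [m] = s⁻²
Only A. matches s⁻¹.

A.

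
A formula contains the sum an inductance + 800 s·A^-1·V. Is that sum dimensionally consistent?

Work out the base dimensions of each:
  an inductance:  [inductance] = kg·m²·s⁻²·A⁻²
  800 s·A^-1·V:  V·s·A⁻¹ = J·C⁻¹·s·A⁻¹ = kg·m²·s⁻²·A⁻²
Both are kg·m²·s⁻²·A⁻², so they have the same dimensions and can be added.

Yes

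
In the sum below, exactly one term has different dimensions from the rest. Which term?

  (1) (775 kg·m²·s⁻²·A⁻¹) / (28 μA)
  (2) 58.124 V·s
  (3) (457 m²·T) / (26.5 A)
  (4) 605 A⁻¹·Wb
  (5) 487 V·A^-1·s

(2)

Work out the base dimensions of each:
  (1) [kg·m²·s⁻²·A⁻¹] / [A] = kg·m²·s⁻²·A⁻²
  (2) V·s = J·C⁻¹·s = kg·m²·s⁻²·A⁻¹
  (3) [kg·m²·s⁻²·A⁻¹] / [A] = kg·m²·s⁻²·A⁻²
  (4) Wb·A⁻¹ = V·s·A⁻¹ = kg·m²·s⁻²·A⁻²
  (5) V·s·A⁻¹ = J·C⁻¹·s·A⁻¹ = kg·m²·s⁻²·A⁻²
All reduce to kg·m²·s⁻²·A⁻² except (2), which is kg·m²·s⁻²·A⁻¹.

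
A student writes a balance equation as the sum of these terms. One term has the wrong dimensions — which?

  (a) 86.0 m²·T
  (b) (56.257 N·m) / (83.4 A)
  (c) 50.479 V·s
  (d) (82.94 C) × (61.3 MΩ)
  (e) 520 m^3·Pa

Expand each in SI base units:
  (a) T·m² = Wb·m⁻²·m² = kg·m²·s⁻²·A⁻¹
  (b) [kg·m²·s⁻²] / [A] = kg·m²·s⁻²·A⁻¹
  (c) V·s = J·C⁻¹·s = kg·m²·s⁻²·A⁻¹
  (d) [s·A] · [kg·m²·s⁻³·A⁻²] = kg·m²·s⁻²·A⁻¹
  (e) Pa·m³ = N·m⁻²·m³ = kg·m²·s⁻²
All reduce to kg·m²·s⁻²·A⁻¹ except (e), which is kg·m²·s⁻².

(e)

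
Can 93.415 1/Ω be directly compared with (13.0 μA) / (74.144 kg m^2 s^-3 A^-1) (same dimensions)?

Yes

Work out the base dimensions of each:
  93.415 1/Ω:  Ω⁻¹ = (V·A⁻¹)⁻¹ = kg⁻¹·m⁻²·s³·A²
  (13.0 μA) / (74.144 kg m^2 s^-3 A^-1):  [A] / [kg·m²·s⁻³·A⁻¹] = kg⁻¹·m⁻²·s³·A²
Both are kg⁻¹·m⁻²·s³·A², so they have the same dimensions and can be added.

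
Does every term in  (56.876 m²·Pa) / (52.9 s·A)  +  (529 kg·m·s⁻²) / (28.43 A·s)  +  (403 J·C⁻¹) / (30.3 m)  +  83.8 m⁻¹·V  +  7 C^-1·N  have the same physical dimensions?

Dimensions:
  (56.876 m²·Pa) / (52.9 s·A):  [kg·m·s⁻²] / [s·A] = kg·m·s⁻³·A⁻¹
  (529 kg·m·s⁻²) / (28.43 A·s):  [kg·m·s⁻²] / [s·A] = kg·m·s⁻³·A⁻¹
  (403 J·C⁻¹) / (30.3 m):  [kg·m²·s⁻³·A⁻¹] / [m] = kg·m·s⁻³·A⁻¹
  83.8 m⁻¹·V:  V·m⁻¹ = J·C⁻¹·m⁻¹ = kg·m·s⁻³·A⁻¹
  7 C^-1·N:  N·C⁻¹ = kg·m·s⁻²·(s·A)⁻¹ = kg·m·s⁻³·A⁻¹
Every term reduces to kg·m·s⁻³·A⁻¹.

Yes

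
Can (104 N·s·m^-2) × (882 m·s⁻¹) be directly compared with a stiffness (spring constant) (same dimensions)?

Yes

Reduce each to base SI dimensions:
  (104 N·s·m^-2) × (882 m·s⁻¹):  [kg·m⁻¹·s⁻¹] · [m·s⁻¹] = kg·s⁻²
  a stiffness (spring constant):  [stiffness (spring constant)] = kg·s⁻²
Both are kg·s⁻², so they have the same dimensions and can be added.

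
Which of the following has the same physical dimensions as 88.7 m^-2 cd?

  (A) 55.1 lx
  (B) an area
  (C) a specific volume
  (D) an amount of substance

(A)

Reference: m⁻²·cd.
Each option:
  (A) lx = lm·m⁻² = m⁻²·cd  ← same
  (B) [area] = m²
  (C) [specific volume] = kg⁻¹·m³
  (D) [amount of substance] = mol
Only (A) matches m⁻²·cd.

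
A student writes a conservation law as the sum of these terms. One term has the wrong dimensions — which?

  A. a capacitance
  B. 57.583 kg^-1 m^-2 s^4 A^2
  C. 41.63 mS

C.

Dimensions:
  A. [capacitance] = kg⁻¹·m⁻²·s⁴·A²
  B. kg⁻¹·m⁻²·s⁴·A²
  C. S = Ω⁻¹ = kg⁻¹·m⁻²·s³·A²
All reduce to kg⁻¹·m⁻²·s⁴·A² except C., which is kg⁻¹·m⁻²·s³·A².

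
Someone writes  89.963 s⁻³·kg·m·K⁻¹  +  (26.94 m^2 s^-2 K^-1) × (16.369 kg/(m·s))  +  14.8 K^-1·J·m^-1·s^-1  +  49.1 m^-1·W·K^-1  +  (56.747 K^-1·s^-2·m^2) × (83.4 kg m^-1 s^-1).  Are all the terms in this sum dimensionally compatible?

Expand each in SI base units:
  89.963 s⁻³·kg·m·K⁻¹:  kg·m·s⁻³·K⁻¹
  (26.94 m^2 s^-2 K^-1) × (16.369 kg/(m·s)):  [m²·s⁻²·K⁻¹] · [kg·m⁻¹·s⁻¹] = kg·m·s⁻³·K⁻¹
  14.8 K^-1·J·m^-1·s^-1:  J·s⁻¹·m⁻¹·K⁻¹ = N·m·s⁻¹·m⁻¹·K⁻¹ = kg·m·s⁻³·K⁻¹
  49.1 m^-1·W·K^-1:  W·m⁻¹·K⁻¹ = J·s⁻¹·m⁻¹·K⁻¹ = kg·m·s⁻³·K⁻¹
  (56.747 K^-1·s^-2·m^2) × (83.4 kg m^-1 s^-1):  [m²·s⁻²·K⁻¹] · [kg·m⁻¹·s⁻¹] = kg·m·s⁻³·K⁻¹
Every term reduces to kg·m·s⁻³·K⁻¹.

Yes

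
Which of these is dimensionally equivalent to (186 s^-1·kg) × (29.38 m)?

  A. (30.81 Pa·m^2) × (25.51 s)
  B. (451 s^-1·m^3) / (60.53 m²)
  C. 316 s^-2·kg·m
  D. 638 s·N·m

Reference: [kg·s⁻¹] · [m] = kg·m·s⁻¹.
Each option:
  A. [kg·m·s⁻²] · [s] = kg·m·s⁻¹  ← same
  B. [m³·s⁻¹] / [m²] = m·s⁻¹
  C. kg·m·s⁻²
  D. N·m·s = kg·m·s⁻²·m·s = kg·m²·s⁻¹
Only A. matches kg·m·s⁻¹.

A.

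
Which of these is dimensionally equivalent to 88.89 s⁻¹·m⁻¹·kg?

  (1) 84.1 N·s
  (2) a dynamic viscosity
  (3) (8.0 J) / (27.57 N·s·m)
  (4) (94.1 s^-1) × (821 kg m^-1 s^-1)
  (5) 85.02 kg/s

Reference: kg·m⁻¹·s⁻¹.
Each option:
  (1) N·s = kg·m·s⁻²·s = kg·m·s⁻¹
  (2) [dynamic viscosity] = kg·m⁻¹·s⁻¹  ← same
  (3) [kg·m²·s⁻²] / [kg·m²·s⁻¹] = s⁻¹
  (4) [s⁻¹] · [kg·m⁻¹·s⁻¹] = kg·m⁻¹·s⁻²
  (5) kg·s⁻¹
Only (2) matches kg·m⁻¹·s⁻¹.

(2)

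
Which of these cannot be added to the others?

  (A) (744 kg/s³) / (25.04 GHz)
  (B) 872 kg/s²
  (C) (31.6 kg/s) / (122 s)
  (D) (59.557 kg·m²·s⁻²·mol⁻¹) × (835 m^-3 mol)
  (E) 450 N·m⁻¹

Expand each in SI base units:
  (A) [kg·s⁻³] / [s⁻¹] = kg·s⁻²
  (B) kg·s⁻²
  (C) [kg·s⁻¹] / [s] = kg·s⁻²
  (D) [kg·m²·s⁻²·mol⁻¹] · [m⁻³·mol] = kg·m⁻¹·s⁻²
  (E) N·m⁻¹ = kg·m·s⁻²·m⁻¹ = kg·s⁻²
All reduce to kg·s⁻² except (D), which is kg·m⁻¹·s⁻².

(D)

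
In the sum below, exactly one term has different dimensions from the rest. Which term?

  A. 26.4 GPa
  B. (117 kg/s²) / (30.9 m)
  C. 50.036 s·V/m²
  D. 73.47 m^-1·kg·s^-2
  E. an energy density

C.

Dimensions:
  A. Pa = N·m⁻² = kg·m⁻¹·s⁻²
  B. [kg·s⁻²] / [m] = kg·m⁻¹·s⁻²
  C. V·s·m⁻² = J·C⁻¹·s·m⁻² = kg·s⁻²·A⁻¹
  D. kg·m⁻¹·s⁻²
  E. [energy density] = kg·m⁻¹·s⁻²
All reduce to kg·m⁻¹·s⁻² except C., which is kg·s⁻²·A⁻¹.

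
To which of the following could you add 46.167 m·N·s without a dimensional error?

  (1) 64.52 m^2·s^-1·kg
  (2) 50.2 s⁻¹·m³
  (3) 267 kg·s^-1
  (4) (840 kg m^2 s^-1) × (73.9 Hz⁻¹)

Reference: N·m·s = kg·m·s⁻²·m·s = kg·m²·s⁻¹.
Each option:
  (1) kg·m²·s⁻¹  ← same
  (2) m³·s⁻¹
  (3) kg·s⁻¹
  (4) [kg·m²·s⁻¹] · [s] = kg·m²
Only (1) matches kg·m²·s⁻¹.

(1)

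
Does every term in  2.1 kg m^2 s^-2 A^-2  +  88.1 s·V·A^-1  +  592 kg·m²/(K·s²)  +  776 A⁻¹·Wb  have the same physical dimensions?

In SI base units:
  2.1 kg m^2 s^-2 A^-2:  kg·m²·s⁻²·A⁻²
  88.1 s·V·A^-1:  V·s·A⁻¹ = J·C⁻¹·s·A⁻¹ = kg·m²·s⁻²·A⁻²
  592 kg·m²/(K·s²):  kg·m²·s⁻²·K⁻¹
  776 A⁻¹·Wb:  Wb·A⁻¹ = V·s·A⁻¹ = kg·m²·s⁻²·A⁻²
The terms do not share a single dimension (kg·m²·s⁻²·A⁻² vs kg·m²·s⁻²·K⁻¹).

No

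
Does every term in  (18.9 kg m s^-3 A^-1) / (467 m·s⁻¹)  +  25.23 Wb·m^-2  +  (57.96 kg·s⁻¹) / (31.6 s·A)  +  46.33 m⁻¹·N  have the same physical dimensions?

Dimensions:
  (18.9 kg m s^-3 A^-1) / (467 m·s⁻¹):  [kg·m·s⁻³·A⁻¹] / [m·s⁻¹] = kg·s⁻²·A⁻¹
  25.23 Wb·m^-2:  Wb·m⁻² = V·s·m⁻² = kg·s⁻²·A⁻¹
  (57.96 kg·s⁻¹) / (31.6 s·A):  [kg·s⁻¹] / [s·A] = kg·s⁻²·A⁻¹
  46.33 m⁻¹·N:  N·m⁻¹ = kg·m·s⁻²·m⁻¹ = kg·s⁻²
The terms do not share a single dimension (kg·s⁻² vs kg·s⁻²·A⁻¹).

No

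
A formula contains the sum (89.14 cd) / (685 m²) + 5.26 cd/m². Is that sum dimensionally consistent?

Yes

Dimensions:
  (89.14 cd) / (685 m²):  [cd] / [m²] = m⁻²·cd
  5.26 cd/m²:  cd·m⁻² = m⁻²·cd
Both are m⁻²·cd, so they have the same dimensions and can be added.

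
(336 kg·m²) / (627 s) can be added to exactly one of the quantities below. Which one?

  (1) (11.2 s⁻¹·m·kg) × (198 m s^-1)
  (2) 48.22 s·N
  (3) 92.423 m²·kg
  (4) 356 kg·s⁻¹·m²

Reference: [kg·m²] / [s] = kg·m²·s⁻¹.
Each option:
  (1) [kg·m·s⁻¹] · [m·s⁻¹] = kg·m²·s⁻²
  (2) N·s = kg·m·s⁻²·s = kg·m·s⁻¹
  (3) kg·m²
  (4) kg·m²·s⁻¹  ← same
Only (4) matches kg·m²·s⁻¹.

(4)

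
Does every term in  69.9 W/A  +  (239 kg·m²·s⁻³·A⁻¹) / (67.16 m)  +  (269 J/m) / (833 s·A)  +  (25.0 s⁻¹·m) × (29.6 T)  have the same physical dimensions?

Reduce each to base SI dimensions:
  69.9 W/A:  W·A⁻¹ = J·s⁻¹·A⁻¹ = kg·m²·s⁻³·A⁻¹
  (239 kg·m²·s⁻³·A⁻¹) / (67.16 m):  [kg·m²·s⁻³·A⁻¹] / [m] = kg·m·s⁻³·A⁻¹
  (269 J/m) / (833 s·A):  [kg·m·s⁻²] / [s·A] = kg·m·s⁻³·A⁻¹
  (25.0 s⁻¹·m) × (29.6 T):  [m·s⁻¹] · [kg·s⁻²·A⁻¹] = kg·m·s⁻³·A⁻¹
The terms do not share a single dimension (kg·m²·s⁻³·A⁻¹ vs kg·m·s⁻³·A⁻¹).

No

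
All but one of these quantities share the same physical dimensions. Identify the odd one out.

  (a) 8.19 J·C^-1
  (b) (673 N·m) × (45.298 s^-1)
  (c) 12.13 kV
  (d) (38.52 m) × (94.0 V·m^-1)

Dimensions:
  (a) J·C⁻¹ = N·m·(s·A)⁻¹ = kg·m²·s⁻³·A⁻¹
  (b) [kg·m²·s⁻²] · [s⁻¹] = kg·m²·s⁻³
  (c) V = J·C⁻¹ = kg·m²·s⁻³·A⁻¹
  (d) [m] · [kg·m·s⁻³·A⁻¹] = kg·m²·s⁻³·A⁻¹
All reduce to kg·m²·s⁻³·A⁻¹ except (b), which is kg·m²·s⁻³.

(b)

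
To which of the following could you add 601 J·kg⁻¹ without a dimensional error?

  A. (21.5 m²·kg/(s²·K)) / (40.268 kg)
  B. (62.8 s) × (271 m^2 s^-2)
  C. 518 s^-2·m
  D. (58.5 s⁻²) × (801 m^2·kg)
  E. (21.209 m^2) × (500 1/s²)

E.

Reference: J·kg⁻¹ = N·m·kg⁻¹ = m²·s⁻².
Each option:
  A. [kg·m²·s⁻²·K⁻¹] / [kg] = m²·s⁻²·K⁻¹
  B. [s] · [m²·s⁻²] = m²·s⁻¹
  C. m·s⁻²
  D. [s⁻²] · [kg·m²] = kg·m²·s⁻²
  E. [m²] · [s⁻²] = m²·s⁻²  ← same
Only E. matches m²·s⁻².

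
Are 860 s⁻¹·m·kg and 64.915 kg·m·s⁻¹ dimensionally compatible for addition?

Dimensions:
  860 s⁻¹·m·kg:  kg·m·s⁻¹
  64.915 kg·m·s⁻¹:  kg·m·s⁻¹
Both are kg·m·s⁻¹, so they have the same dimensions and can be added.

Yes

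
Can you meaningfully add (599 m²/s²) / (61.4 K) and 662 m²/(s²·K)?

Dimensions:
  (599 m²/s²) / (61.4 K):  [m²·s⁻²] / [K] = m²·s⁻²·K⁻¹
  662 m²/(s²·K):  m²·s⁻²·K⁻¹
Both are m²·s⁻²·K⁻¹, so they have the same dimensions and can be added.

Yes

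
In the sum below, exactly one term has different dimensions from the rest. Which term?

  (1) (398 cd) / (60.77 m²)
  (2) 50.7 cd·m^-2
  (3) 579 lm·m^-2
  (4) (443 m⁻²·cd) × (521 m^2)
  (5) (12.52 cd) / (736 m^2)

Expand each in SI base units:
  (1) [cd] / [m²] = m⁻²·cd
  (2) cd·m⁻² = m⁻²·cd
  (3) lm·m⁻² = cd·m⁻² = m⁻²·cd
  (4) [m⁻²·cd] · [m²] = cd
  (5) [cd] / [m²] = m⁻²·cd
All reduce to m⁻²·cd except (4), which is cd.

(4)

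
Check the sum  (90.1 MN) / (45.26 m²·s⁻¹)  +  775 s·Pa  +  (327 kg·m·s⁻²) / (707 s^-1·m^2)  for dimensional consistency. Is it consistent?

Yes

Dimensions:
  (90.1 MN) / (45.26 m²·s⁻¹):  [kg·m·s⁻²] / [m²·s⁻¹] = kg·m⁻¹·s⁻¹
  775 s·Pa:  Pa·s = N·m⁻²·s = kg·m⁻¹·s⁻¹
  (327 kg·m·s⁻²) / (707 s^-1·m^2):  [kg·m·s⁻²] / [m²·s⁻¹] = kg·m⁻¹·s⁻¹
Every term reduces to kg·m⁻¹·s⁻¹.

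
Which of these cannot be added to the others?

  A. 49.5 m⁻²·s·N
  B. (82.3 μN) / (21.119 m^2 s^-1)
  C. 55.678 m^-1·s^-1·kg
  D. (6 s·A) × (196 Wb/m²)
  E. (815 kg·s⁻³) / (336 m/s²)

Dimensions:
  A. N·s·m⁻² = kg·m·s⁻²·s·m⁻² = kg·m⁻¹·s⁻¹
  B. [kg·m·s⁻²] / [m²·s⁻¹] = kg·m⁻¹·s⁻¹
  C. kg·m⁻¹·s⁻¹
  D. [s·A] · [kg·s⁻²·A⁻¹] = kg·s⁻¹
  E. [kg·s⁻³] / [m·s⁻²] = kg·m⁻¹·s⁻¹
All reduce to kg·m⁻¹·s⁻¹ except D., which is kg·s⁻¹.

D.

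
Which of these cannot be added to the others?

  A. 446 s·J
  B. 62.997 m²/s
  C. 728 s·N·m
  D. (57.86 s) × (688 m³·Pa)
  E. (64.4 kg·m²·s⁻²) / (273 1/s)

Reduce each to base SI dimensions:
  A. J·s = N·m·s = kg·m²·s⁻¹
  B. m²·s⁻¹
  C. N·m·s = kg·m·s⁻²·m·s = kg·m²·s⁻¹
  D. [s] · [kg·m²·s⁻²] = kg·m²·s⁻¹
  E. [kg·m²·s⁻²] / [s⁻¹] = kg·m²·s⁻¹
All reduce to kg·m²·s⁻¹ except B., which is m²·s⁻¹.

B.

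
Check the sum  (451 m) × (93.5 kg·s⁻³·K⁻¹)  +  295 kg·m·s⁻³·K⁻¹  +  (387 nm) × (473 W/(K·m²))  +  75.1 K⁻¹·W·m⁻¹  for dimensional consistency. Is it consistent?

Yes

Reduce each to base SI dimensions:
  (451 m) × (93.5 kg·s⁻³·K⁻¹):  [m] · [kg·s⁻³·K⁻¹] = kg·m·s⁻³·K⁻¹
  295 kg·m·s⁻³·K⁻¹:  kg·m·s⁻³·K⁻¹
  (387 nm) × (473 W/(K·m²)):  [m] · [kg·s⁻³·K⁻¹] = kg·m·s⁻³·K⁻¹
  75.1 K⁻¹·W·m⁻¹:  W·m⁻¹·K⁻¹ = J·s⁻¹·m⁻¹·K⁻¹ = kg·m·s⁻³·K⁻¹
Every term reduces to kg·m·s⁻³·K⁻¹.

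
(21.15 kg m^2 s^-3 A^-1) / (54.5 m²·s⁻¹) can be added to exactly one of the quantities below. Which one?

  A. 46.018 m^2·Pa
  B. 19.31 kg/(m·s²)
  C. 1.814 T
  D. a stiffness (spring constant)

Reference: [kg·m²·s⁻³·A⁻¹] / [m²·s⁻¹] = kg·s⁻²·A⁻¹.
Each option:
  A. Pa·m² = N·m⁻²·m² = kg·m·s⁻²
  B. kg·m⁻¹·s⁻²
  C. T = Wb·m⁻² = kg·s⁻²·A⁻¹  ← same
  D. [stiffness (spring constant)] = kg·s⁻²
Only C. matches kg·s⁻²·A⁻¹.

C.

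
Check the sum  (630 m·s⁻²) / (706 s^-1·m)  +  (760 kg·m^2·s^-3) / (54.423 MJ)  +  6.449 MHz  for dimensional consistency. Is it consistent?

Yes

In SI base units:
  (630 m·s⁻²) / (706 s^-1·m):  [m·s⁻²] / [m·s⁻¹] = s⁻¹
  (760 kg·m^2·s^-3) / (54.423 MJ):  [kg·m²·s⁻³] / [kg·m²·s⁻²] = s⁻¹
  6.449 MHz:  Hz = s⁻¹
Every term reduces to s⁻¹.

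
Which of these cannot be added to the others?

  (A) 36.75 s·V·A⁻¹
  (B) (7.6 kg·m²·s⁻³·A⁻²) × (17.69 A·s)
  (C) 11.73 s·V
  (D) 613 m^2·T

(A)

Dimensions:
  (A) V·s·A⁻¹ = J·C⁻¹·s·A⁻¹ = kg·m²·s⁻²·A⁻²
  (B) [kg·m²·s⁻³·A⁻²] · [s·A] = kg·m²·s⁻²·A⁻¹
  (C) V·s = J·C⁻¹·s = kg·m²·s⁻²·A⁻¹
  (D) T·m² = Wb·m⁻²·m² = kg·m²·s⁻²·A⁻¹
All reduce to kg·m²·s⁻²·A⁻¹ except (A), which is kg·m²·s⁻²·A⁻².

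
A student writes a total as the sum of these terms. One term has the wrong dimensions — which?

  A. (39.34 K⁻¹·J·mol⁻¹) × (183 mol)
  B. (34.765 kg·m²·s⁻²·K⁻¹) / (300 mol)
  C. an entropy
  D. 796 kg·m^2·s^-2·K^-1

Reduce each to base SI dimensions:
  A. [kg·m²·s⁻²·K⁻¹·mol⁻¹] · [mol] = kg·m²·s⁻²·K⁻¹
  B. [kg·m²·s⁻²·K⁻¹] / [mol] = kg·m²·s⁻²·K⁻¹·mol⁻¹
  C. [entropy] = kg·m²·s⁻²·K⁻¹
  D. kg·m²·s⁻²·K⁻¹
All reduce to kg·m²·s⁻²·K⁻¹ except B., which is kg·m²·s⁻²·K⁻¹·mol⁻¹.

B.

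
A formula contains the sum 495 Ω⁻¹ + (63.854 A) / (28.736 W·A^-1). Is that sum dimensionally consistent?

Work out the base dimensions of each:
  495 Ω⁻¹:  Ω⁻¹ = (V·A⁻¹)⁻¹ = kg⁻¹·m⁻²·s³·A²
  (63.854 A) / (28.736 W·A^-1):  [A] / [kg·m²·s⁻³·A⁻¹] = kg⁻¹·m⁻²·s³·A²
Both are kg⁻¹·m⁻²·s³·A², so they have the same dimensions and can be added.

Yes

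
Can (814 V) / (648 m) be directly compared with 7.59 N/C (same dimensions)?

Work out the base dimensions of each:
  (814 V) / (648 m):  [kg·m²·s⁻³·A⁻¹] / [m] = kg·m·s⁻³·A⁻¹
  7.59 N/C:  N·C⁻¹ = kg·m·s⁻²·(s·A)⁻¹ = kg·m·s⁻³·A⁻¹
Both are kg·m·s⁻³·A⁻¹, so they have the same dimensions and can be added.

Yes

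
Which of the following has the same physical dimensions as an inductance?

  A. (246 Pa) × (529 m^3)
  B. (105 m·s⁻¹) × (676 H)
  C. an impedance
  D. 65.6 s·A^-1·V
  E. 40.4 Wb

Reference: [inductance] = kg·m²·s⁻²·A⁻².
Each option:
  A. [kg·m⁻¹·s⁻²] · [m³] = kg·m²·s⁻²
  B. [m·s⁻¹] · [kg·m²·s⁻²·A⁻²] = kg·m³·s⁻³·A⁻²
  C. [impedance] = kg·m²·s⁻³·A⁻²
  D. V·s·A⁻¹ = J·C⁻¹·s·A⁻¹ = kg·m²·s⁻²·A⁻²  ← same
  E. Wb = V·s = kg·m²·s⁻²·A⁻¹
Only D. matches kg·m²·s⁻²·A⁻².

D.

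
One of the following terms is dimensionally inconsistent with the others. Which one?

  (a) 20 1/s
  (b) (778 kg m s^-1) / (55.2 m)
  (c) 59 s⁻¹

(b)

Work out the base dimensions of each:
  (a) s⁻¹
  (b) [kg·m·s⁻¹] / [m] = kg·s⁻¹
  (c) s⁻¹
All reduce to s⁻¹ except (b), which is kg·s⁻¹.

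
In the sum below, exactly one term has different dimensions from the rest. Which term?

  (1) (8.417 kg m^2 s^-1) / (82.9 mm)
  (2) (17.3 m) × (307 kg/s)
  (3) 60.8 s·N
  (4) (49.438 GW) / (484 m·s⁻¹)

Work out the base dimensions of each:
  (1) [kg·m²·s⁻¹] / [m] = kg·m·s⁻¹
  (2) [m] · [kg·s⁻¹] = kg·m·s⁻¹
  (3) N·s = kg·m·s⁻²·s = kg·m·s⁻¹
  (4) [kg·m²·s⁻³] / [m·s⁻¹] = kg·m·s⁻²
All reduce to kg·m·s⁻¹ except (4), which is kg·m·s⁻².

(4)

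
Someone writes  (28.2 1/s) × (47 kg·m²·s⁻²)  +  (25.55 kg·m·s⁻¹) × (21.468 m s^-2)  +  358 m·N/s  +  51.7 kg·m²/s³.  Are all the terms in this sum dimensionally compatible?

Yes

Reduce each to base SI dimensions:
  (28.2 1/s) × (47 kg·m²·s⁻²):  [s⁻¹] · [kg·m²·s⁻²] = kg·m²·s⁻³
  (25.55 kg·m·s⁻¹) × (21.468 m s^-2):  [kg·m·s⁻¹] · [m·s⁻²] = kg·m²·s⁻³
  358 m·N/s:  N·m·s⁻¹ = kg·m·s⁻²·m·s⁻¹ = kg·m²·s⁻³
  51.7 kg·m²/s³:  kg·m²·s⁻³
Every term reduces to kg·m²·s⁻³.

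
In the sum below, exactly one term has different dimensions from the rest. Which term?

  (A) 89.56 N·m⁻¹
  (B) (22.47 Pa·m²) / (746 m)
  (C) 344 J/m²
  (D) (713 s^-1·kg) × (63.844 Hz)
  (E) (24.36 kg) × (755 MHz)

(E)

Dimensions:
  (A) N·m⁻¹ = kg·m·s⁻²·m⁻¹ = kg·s⁻²
  (B) [kg·m·s⁻²] / [m] = kg·s⁻²
  (C) J·m⁻² = N·m·m⁻² = kg·s⁻²
  (D) [kg·s⁻¹] · [s⁻¹] = kg·s⁻²
  (E) [kg] · [s⁻¹] = kg·s⁻¹
All reduce to kg·s⁻² except (E), which is kg·s⁻¹.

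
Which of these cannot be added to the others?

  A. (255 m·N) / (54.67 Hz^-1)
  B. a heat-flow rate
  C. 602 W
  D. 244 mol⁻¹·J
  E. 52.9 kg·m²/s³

In SI base units:
  A. [kg·m²·s⁻²] / [s] = kg·m²·s⁻³
  B. [heat-flow rate] = kg·m²·s⁻³
  C. W = J·s⁻¹ = kg·m²·s⁻³
  D. J·mol⁻¹ = N·m·mol⁻¹ = kg·m²·s⁻²·mol⁻¹
  E. kg·m²·s⁻³
All reduce to kg·m²·s⁻³ except D., which is kg·m²·s⁻²·mol⁻¹.

D.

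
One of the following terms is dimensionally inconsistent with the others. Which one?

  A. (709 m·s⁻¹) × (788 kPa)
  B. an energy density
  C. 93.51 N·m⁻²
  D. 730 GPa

In SI base units:
  A. [m·s⁻¹] · [kg·m⁻¹·s⁻²] = kg·s⁻³
  B. [energy density] = kg·m⁻¹·s⁻²
  C. N·m⁻² = kg·m·s⁻²·m⁻² = kg·m⁻¹·s⁻²
  D. Pa = N·m⁻² = kg·m⁻¹·s⁻²
All reduce to kg·m⁻¹·s⁻² except A., which is kg·s⁻³.

A.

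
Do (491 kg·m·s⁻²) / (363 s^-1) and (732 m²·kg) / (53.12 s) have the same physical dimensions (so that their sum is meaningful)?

Reduce each to base SI dimensions:
  (491 kg·m·s⁻²) / (363 s^-1):  [kg·m·s⁻²] / [s⁻¹] = kg·m·s⁻¹
  (732 m²·kg) / (53.12 s):  [kg·m²] / [s] = kg·m²·s⁻¹
kg·m·s⁻¹ ≠ kg·m²·s⁻¹, so they cannot be added.

No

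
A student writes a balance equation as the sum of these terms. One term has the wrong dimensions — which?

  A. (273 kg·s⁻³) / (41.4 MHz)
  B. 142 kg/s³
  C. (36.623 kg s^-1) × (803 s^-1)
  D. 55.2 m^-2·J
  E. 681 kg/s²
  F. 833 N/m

B.

In SI base units:
  A. [kg·s⁻³] / [s⁻¹] = kg·s⁻²
  B. kg·s⁻³
  C. [kg·s⁻¹] · [s⁻¹] = kg·s⁻²
  D. J·m⁻² = N·m·m⁻² = kg·s⁻²
  E. kg·s⁻²
  F. N·m⁻¹ = kg·m·s⁻²·m⁻¹ = kg·s⁻²
All reduce to kg·s⁻² except B., which is kg·s⁻³.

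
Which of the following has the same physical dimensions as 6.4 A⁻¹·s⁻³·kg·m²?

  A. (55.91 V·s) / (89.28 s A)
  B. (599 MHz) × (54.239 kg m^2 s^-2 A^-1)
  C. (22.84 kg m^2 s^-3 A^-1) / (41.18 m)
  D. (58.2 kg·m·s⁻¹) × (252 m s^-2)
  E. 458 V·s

Reference: kg·m²·s⁻³·A⁻¹.
Each option:
  A. [kg·m²·s⁻²·A⁻¹] / [s·A] = kg·m²·s⁻³·A⁻²
  B. [s⁻¹] · [kg·m²·s⁻²·A⁻¹] = kg·m²·s⁻³·A⁻¹  ← same
  C. [kg·m²·s⁻³·A⁻¹] / [m] = kg·m·s⁻³·A⁻¹
  D. [kg·m·s⁻¹] · [m·s⁻²] = kg·m²·s⁻³
  E. V·s = J·C⁻¹·s = kg·m²·s⁻²·A⁻¹
Only B. matches kg·m²·s⁻³·A⁻¹.

B.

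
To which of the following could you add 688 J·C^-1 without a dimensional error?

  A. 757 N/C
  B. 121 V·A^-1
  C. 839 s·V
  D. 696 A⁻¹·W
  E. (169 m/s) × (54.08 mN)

Reference: J·C⁻¹ = N·m·(s·A)⁻¹ = kg·m²·s⁻³·A⁻¹.
Each option:
  A. N·C⁻¹ = kg·m·s⁻²·(s·A)⁻¹ = kg·m·s⁻³·A⁻¹
  B. V·A⁻¹ = J·C⁻¹·A⁻¹ = kg·m²·s⁻³·A⁻²
  C. V·s = J·C⁻¹·s = kg·m²·s⁻²·A⁻¹
  D. W·A⁻¹ = J·s⁻¹·A⁻¹ = kg·m²·s⁻³·A⁻¹  ← same
  E. [m·s⁻¹] · [kg·m·s⁻²] = kg·m²·s⁻³
Only D. matches kg·m²·s⁻³·A⁻¹.

D.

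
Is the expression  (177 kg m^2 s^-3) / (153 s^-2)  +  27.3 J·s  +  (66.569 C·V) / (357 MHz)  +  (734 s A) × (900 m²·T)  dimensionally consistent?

Yes

Work out the base dimensions of each:
  (177 kg m^2 s^-3) / (153 s^-2):  [kg·m²·s⁻³] / [s⁻²] = kg·m²·s⁻¹
  27.3 J·s:  J·s = N·m·s = kg·m²·s⁻¹
  (66.569 C·V) / (357 MHz):  [kg·m²·s⁻²] / [s⁻¹] = kg·m²·s⁻¹
  (734 s A) × (900 m²·T):  [s·A] · [kg·m²·s⁻²·A⁻¹] = kg·m²·s⁻¹
Every term reduces to kg·m²·s⁻¹.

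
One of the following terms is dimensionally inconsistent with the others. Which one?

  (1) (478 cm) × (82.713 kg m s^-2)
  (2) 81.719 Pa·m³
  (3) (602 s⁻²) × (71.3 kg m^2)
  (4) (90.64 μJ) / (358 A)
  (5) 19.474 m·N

Work out the base dimensions of each:
  (1) [m] · [kg·m·s⁻²] = kg·m²·s⁻²
  (2) Pa·m³ = N·m⁻²·m³ = kg·m²·s⁻²
  (3) [s⁻²] · [kg·m²] = kg·m²·s⁻²
  (4) [kg·m²·s⁻²] / [A] = kg·m²·s⁻²·A⁻¹
  (5) N·m = kg·m·s⁻²·m = kg·m²·s⁻²
All reduce to kg·m²·s⁻² except (4), which is kg·m²·s⁻²·A⁻¹.

(4)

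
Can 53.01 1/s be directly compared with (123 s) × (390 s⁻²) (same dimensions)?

Yes

Reduce each to base SI dimensions:
  53.01 1/s:  s⁻¹
  (123 s) × (390 s⁻²):  [s] · [s⁻²] = s⁻¹
Both are s⁻¹, so they have the same dimensions and can be added.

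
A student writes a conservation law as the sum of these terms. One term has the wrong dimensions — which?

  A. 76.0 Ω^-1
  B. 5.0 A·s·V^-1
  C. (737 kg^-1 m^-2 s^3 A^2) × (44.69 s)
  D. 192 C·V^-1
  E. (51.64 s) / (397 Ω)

Expand each in SI base units:
  A. Ω⁻¹ = (V·A⁻¹)⁻¹ = kg⁻¹·m⁻²·s³·A²
  B. A·s·V⁻¹ = A·s·(J·C⁻¹)⁻¹ = kg⁻¹·m⁻²·s⁴·A²
  C. [kg⁻¹·m⁻²·s³·A²] · [s] = kg⁻¹·m⁻²·s⁴·A²
  D. C·V⁻¹ = s·A·(J·C⁻¹)⁻¹ = kg⁻¹·m⁻²·s⁴·A²
  E. [s] / [kg·m²·s⁻³·A⁻²] = kg⁻¹·m⁻²·s⁴·A²
All reduce to kg⁻¹·m⁻²·s⁴·A² except A., which is kg⁻¹·m⁻²·s³·A².

A.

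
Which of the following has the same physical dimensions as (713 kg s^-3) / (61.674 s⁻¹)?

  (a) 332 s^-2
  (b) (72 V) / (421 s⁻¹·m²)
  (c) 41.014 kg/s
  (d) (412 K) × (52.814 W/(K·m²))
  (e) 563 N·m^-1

(e)

Reference: [kg·s⁻³] / [s⁻¹] = kg·s⁻².
Each option:
  (a) s⁻²
  (b) [kg·m²·s⁻³·A⁻¹] / [m²·s⁻¹] = kg·s⁻²·A⁻¹
  (c) kg·s⁻¹
  (d) [K] · [kg·s⁻³·K⁻¹] = kg·s⁻³
  (e) N·m⁻¹ = kg·m·s⁻²·m⁻¹ = kg·s⁻²  ← same
Only (e) matches kg·s⁻².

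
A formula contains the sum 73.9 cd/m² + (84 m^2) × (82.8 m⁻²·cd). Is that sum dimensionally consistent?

No

Dimensions:
  73.9 cd/m²:  cd·m⁻² = m⁻²·cd
  (84 m^2) × (82.8 m⁻²·cd):  [m²] · [m⁻²·cd] = cd
m⁻²·cd ≠ cd, so they cannot be added.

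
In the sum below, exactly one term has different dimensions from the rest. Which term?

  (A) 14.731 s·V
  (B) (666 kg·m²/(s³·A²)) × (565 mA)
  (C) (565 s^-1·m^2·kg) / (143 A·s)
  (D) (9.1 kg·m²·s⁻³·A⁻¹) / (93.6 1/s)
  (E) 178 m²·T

(B)

In SI base units:
  (A) V·s = J·C⁻¹·s = kg·m²·s⁻²·A⁻¹
  (B) [kg·m²·s⁻³·A⁻²] · [A] = kg·m²·s⁻³·A⁻¹
  (C) [kg·m²·s⁻¹] / [s·A] = kg·m²·s⁻²·A⁻¹
  (D) [kg·m²·s⁻³·A⁻¹] / [s⁻¹] = kg·m²·s⁻²·A⁻¹
  (E) T·m² = Wb·m⁻²·m² = kg·m²·s⁻²·A⁻¹
All reduce to kg·m²·s⁻²·A⁻¹ except (B), which is kg·m²·s⁻³·A⁻¹.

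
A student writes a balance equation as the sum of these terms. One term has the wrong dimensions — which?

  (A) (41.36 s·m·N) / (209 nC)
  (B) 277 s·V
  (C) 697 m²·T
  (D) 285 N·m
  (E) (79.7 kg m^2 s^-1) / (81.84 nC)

(D)

Reduce each to base SI dimensions:
  (A) [kg·m²·s⁻¹] / [s·A] = kg·m²·s⁻²·A⁻¹
  (B) V·s = J·C⁻¹·s = kg·m²·s⁻²·A⁻¹
  (C) T·m² = Wb·m⁻²·m² = kg·m²·s⁻²·A⁻¹
  (D) N·m = kg·m·s⁻²·m = kg·m²·s⁻²
  (E) [kg·m²·s⁻¹] / [s·A] = kg·m²·s⁻²·A⁻¹
All reduce to kg·m²·s⁻²·A⁻¹ except (D), which is kg·m²·s⁻².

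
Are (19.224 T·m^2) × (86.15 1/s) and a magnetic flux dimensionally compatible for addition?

No

Reduce each to base SI dimensions:
  (19.224 T·m^2) × (86.15 1/s):  [kg·m²·s⁻²·A⁻¹] · [s⁻¹] = kg·m²·s⁻³·A⁻¹
  a magnetic flux:  [magnetic flux] = kg·m²·s⁻²·A⁻¹
kg·m²·s⁻³·A⁻¹ ≠ kg·m²·s⁻²·A⁻¹, so they cannot be added.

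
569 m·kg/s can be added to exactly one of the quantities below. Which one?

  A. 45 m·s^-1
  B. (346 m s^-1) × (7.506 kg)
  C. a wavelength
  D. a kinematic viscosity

B.

Reference: kg·m·s⁻¹.
Each option:
  A. m·s⁻¹
  B. [m·s⁻¹] · [kg] = kg·m·s⁻¹  ← same
  C. [wavelength] = m
  D. [kinematic viscosity] = m²·s⁻¹
Only B. matches kg·m·s⁻¹.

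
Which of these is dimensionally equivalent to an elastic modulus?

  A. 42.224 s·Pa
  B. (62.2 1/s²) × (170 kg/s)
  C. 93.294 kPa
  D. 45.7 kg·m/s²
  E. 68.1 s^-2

Reference: [elastic modulus] = kg·m⁻¹·s⁻².
Each option:
  A. Pa·s = N·m⁻²·s = kg·m⁻¹·s⁻¹
  B. [s⁻²] · [kg·s⁻¹] = kg·s⁻³
  C. Pa = N·m⁻² = kg·m⁻¹·s⁻²  ← same
  D. kg·m·s⁻²
  E. s⁻²
Only C. matches kg·m⁻¹·s⁻².

C.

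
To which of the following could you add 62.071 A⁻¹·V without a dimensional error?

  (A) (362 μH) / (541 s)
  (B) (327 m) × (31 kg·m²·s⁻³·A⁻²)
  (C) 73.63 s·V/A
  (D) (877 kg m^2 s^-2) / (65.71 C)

Reference: V·A⁻¹ = J·C⁻¹·A⁻¹ = kg·m²·s⁻³·A⁻².
Each option:
  (A) [kg·m²·s⁻²·A⁻²] / [s] = kg·m²·s⁻³·A⁻²  ← same
  (B) [m] · [kg·m²·s⁻³·A⁻²] = kg·m³·s⁻³·A⁻²
  (C) V·s·A⁻¹ = J·C⁻¹·s·A⁻¹ = kg·m²·s⁻²·A⁻²
  (D) [kg·m²·s⁻²] / [s·A] = kg·m²·s⁻³·A⁻¹
Only (A) matches kg·m²·s⁻³·A⁻².

(A)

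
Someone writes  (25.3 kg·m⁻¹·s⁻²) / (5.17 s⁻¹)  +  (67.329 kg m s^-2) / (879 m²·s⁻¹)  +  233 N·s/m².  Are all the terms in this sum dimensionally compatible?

Reduce each to base SI dimensions:
  (25.3 kg·m⁻¹·s⁻²) / (5.17 s⁻¹):  [kg·m⁻¹·s⁻²] / [s⁻¹] = kg·m⁻¹·s⁻¹
  (67.329 kg m s^-2) / (879 m²·s⁻¹):  [kg·m·s⁻²] / [m²·s⁻¹] = kg·m⁻¹·s⁻¹
  233 N·s/m²:  N·s·m⁻² = kg·m·s⁻²·s·m⁻² = kg·m⁻¹·s⁻¹
Every term reduces to kg·m⁻¹·s⁻¹.

Yes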